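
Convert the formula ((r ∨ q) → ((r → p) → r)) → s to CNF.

(r ∨ q ∨ s) ∧ (¬r ∨ s)

((r ∨ q) → ((r → p) → r)) → s
≡ ¬((r ∨ q) → ((r → p) → r)) ∨ s   [eliminate →]
≡ ¬(¬(r ∨ q) ∨ ((r → p) → r)) ∨ s   [eliminate →]
≡ ¬(¬(r ∨ q) ∨ ¬(r → p) ∨ r) ∨ s   [eliminate →]
≡ ¬(¬(r ∨ q) ∨ ¬(¬r ∨ p) ∨ r) ∨ s   [eliminate →]
≡ (¬¬(r ∨ q) ∧ ¬¬(¬r ∨ p) ∧ ¬r) ∨ s   [De Morgan]
≡ ((r ∨ q) ∧ ¬¬(¬r ∨ p) ∧ ¬r) ∨ s   [double negation]
≡ ((r ∨ q) ∧ (¬r ∨ p) ∧ ¬r) ∨ s   [double negation]
≡ (r ∨ q ∨ s) ∧ (¬r ∨ p ∨ s) ∧ (¬r ∨ s)   [distribute ∨ over ∧]
≡ (r ∨ q ∨ s) ∧ (¬r ∨ s)   [simplify]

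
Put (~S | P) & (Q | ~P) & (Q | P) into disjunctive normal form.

(~S | P) & (Q | ~P) & (Q | P)
⇔ (~S & Q & Q) | (~S & Q & P) | (~S & ~P & Q) | (~S & ~P & P) | (P & Q & Q) | (P & Q & P) | (P & ~P & Q) | (P & ~P & P)   [distribute & over |]
⇔ (~S & Q) | (P & Q)   [simplify]

(~S & Q) | (P & Q)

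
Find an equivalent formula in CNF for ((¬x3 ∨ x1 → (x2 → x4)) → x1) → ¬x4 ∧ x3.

(x3 ∨ ¬x2 ∨ x4) ∧ (¬x1 ∨ ¬x4) ∧ (¬x1 ∨ x3)

((¬x3 ∨ x1 → (x2 → x4)) → x1) → ¬x4 ∧ x3
≡ ¬((¬x3 ∨ x1 → (x2 → x4)) → x1) ∨ ¬x4 ∧ x3   [eliminate →]
≡ ¬(¬(¬x3 ∨ x1 → (x2 → x4)) ∨ x1) ∨ ¬x4 ∧ x3   [eliminate →]
≡ ¬(¬(¬(¬x3 ∨ x1) ∨ (x2 → x4)) ∨ x1) ∨ ¬x4 ∧ x3   [eliminate →]
≡ ¬(¬(¬(¬x3 ∨ x1) ∨ ¬x2 ∨ x4) ∨ x1) ∨ ¬x4 ∧ x3   [eliminate →]
≡ ¬¬(¬(¬x3 ∨ x1) ∨ ¬x2 ∨ x4) ∧ ¬x1 ∨ ¬x4 ∧ x3   [De Morgan]
≡ (¬(¬x3 ∨ x1) ∨ ¬x2 ∨ x4) ∧ ¬x1 ∨ ¬x4 ∧ x3   [double negation]
≡ (¬¬x3 ∧ ¬x1 ∨ ¬x2 ∨ x4) ∧ ¬x1 ∨ ¬x4 ∧ x3   [De Morgan]
≡ (x3 ∧ ¬x1 ∨ ¬x2 ∨ x4) ∧ ¬x1 ∨ ¬x4 ∧ x3   [double negation]
≡ (x3 ∨ ¬x2 ∨ x4 ∨ ¬x4) ∧ (x3 ∨ ¬x2 ∨ x4 ∨ x3) ∧ (¬x1 ∨ ¬x2 ∨ x4 ∨ ¬x4) ∧ (¬x1 ∨ ¬x2 ∨ x4 ∨ x3) ∧ (¬x1 ∨ ¬x4) ∧ (¬x1 ∨ x3)   [distribute ∨ over ∧]
≡ (x3 ∨ ¬x2 ∨ x4) ∧ (¬x1 ∨ ¬x4) ∧ (¬x1 ∨ x3)   [simplify]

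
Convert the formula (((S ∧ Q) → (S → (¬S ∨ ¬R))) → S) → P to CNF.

(((S ∧ Q) → (S → (¬S ∨ ¬R))) → S) → P
≡ ¬(((S ∧ Q) → (S → (¬S ∨ ¬R))) → S) ∨ P   (eliminate →)
≡ ¬(¬((S ∧ Q) → (S → (¬S ∨ ¬R))) ∨ S) ∨ P   (eliminate →)
≡ ¬(¬(¬(S ∧ Q) ∨ (S → (¬S ∨ ¬R))) ∨ S) ∨ P   (eliminate →)
≡ ¬(¬(¬(S ∧ Q) ∨ ¬S ∨ ¬S ∨ ¬R) ∨ S) ∨ P   (eliminate →)
≡ (¬¬(¬(S ∧ Q) ∨ ¬S ∨ ¬S ∨ ¬R) ∧ ¬S) ∨ P   (De Morgan)
≡ ((¬(S ∧ Q) ∨ ¬S ∨ ¬S ∨ ¬R) ∧ ¬S) ∨ P   (double negation)
≡ ((¬S ∨ ¬Q ∨ ¬S ∨ ¬S ∨ ¬R) ∧ ¬S) ∨ P   (De Morgan)
≡ (¬S ∨ ¬Q ∨ ¬S ∨ ¬S ∨ ¬R ∨ P) ∧ (¬S ∨ P)   (distribute ∨ over ∧)
≡ ¬S ∨ P   (simplify)

¬S ∨ P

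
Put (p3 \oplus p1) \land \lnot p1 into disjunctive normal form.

(p3 \oplus p1) \land \lnot p1
≡ ((p3 \land \lnot p1) \lor (\lnot p3 \land p1)) \land \lnot p1
≡ (p3 \land \lnot p1 \land \lnot p1) \lor (\lnot p3 \land p1 \land \lnot p1)
≡ p3 \land \lnot p1

p3 \land \lnot p1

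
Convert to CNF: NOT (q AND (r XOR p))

(NOT q OR NOT r OR p) AND (NOT q OR NOT p OR r)

NOT (q AND (r XOR p))
⇔ NOT (q AND (r OR p) AND NOT (r AND p))   — expand XOR
⇔ NOT q OR NOT (r OR p) OR NOT NOT (r AND p)   — De Morgan
⇔ NOT q OR (NOT r AND NOT p) OR NOT NOT (r AND p)   — De Morgan
⇔ NOT q OR (NOT r AND NOT p) OR (r AND p)   — double negation
⇔ (NOT q OR NOT r OR r) AND (NOT q OR NOT r OR p) AND (NOT q OR NOT p OR r) AND (NOT q OR NOT p OR p)   — distribute OR over AND
⇔ (NOT q OR NOT r OR p) AND (NOT q OR NOT p OR r)   — simplify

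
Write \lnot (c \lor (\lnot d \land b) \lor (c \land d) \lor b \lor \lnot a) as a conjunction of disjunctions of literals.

\lnot (c \lor (\lnot d \land b) \lor (c \land d) \lor b \lor \lnot a)
= \lnot c \land \lnot (\lnot d \land b) \land \lnot (c \land d) \land \lnot b \land \lnot \lnot a   — De Morgan
= \lnot c \land (\lnot \lnot d \lor \lnot b) \land \lnot (c \land d) \land \lnot b \land \lnot \lnot a   — De Morgan
= \lnot c \land (d \lor \lnot b) \land \lnot (c \land d) \land \lnot b \land \lnot \lnot a   — double negation
= \lnot c \land (d \lor \lnot b) \land (\lnot c \lor \lnot d) \land \lnot b \land \lnot \lnot a   — De Morgan
= \lnot c \land (d \lor \lnot b) \land (\lnot c \lor \lnot d) \land \lnot b \land a   — double negation
= \lnot c \land \lnot b \land a   — simplify

\lnot c \land \lnot b \land a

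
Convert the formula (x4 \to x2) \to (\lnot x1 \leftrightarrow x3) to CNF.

(x4 \to x2) \to (\lnot x1 \leftrightarrow x3)
≡ \lnot (x4 \to x2) \lor (\lnot x1 \leftrightarrow x3)
≡ \lnot (\lnot x4 \lor x2) \lor (\lnot x1 \leftrightarrow x3)
≡ \lnot (\lnot x4 \lor x2) \lor ((\lnot x1 \to x3) \land (x3 \to \lnot x1))
≡ \lnot (\lnot x4 \lor x2) \lor ((\lnot \lnot x1 \lor x3) \land (x3 \to \lnot x1))
≡ \lnot (\lnot x4 \lor x2) \lor ((\lnot \lnot x1 \lor x3) \land (\lnot x3 \lor \lnot x1))
≡ (\lnot \lnot x4 \land \lnot x2) \lor ((\lnot \lnot x1 \lor x3) \land (\lnot x3 \lor \lnot x1))
≡ (x4 \land \lnot x2) \lor ((\lnot \lnot x1 \lor x3) \land (\lnot x3 \lor \lnot x1))
≡ (x4 \land \lnot x2) \lor ((x1 \lor x3) \land (\lnot x3 \lor \lnot x1))
≡ (x4 \lor x1 \lor x3) \land (x4 \lor \lnot x3 \lor \lnot x1) \land (\lnot x2 \lor x1 \lor x3) \land (\lnot x2 \lor \lnot x3 \lor \lnot x1)

(x4 \lor x1 \lor x3) \land (x4 \lor \lnot x3 \lor \lnot x1) \land (\lnot x2 \lor x1 \lor x3) \land (\lnot x2 \lor \lnot x3 \lor \lnot x1)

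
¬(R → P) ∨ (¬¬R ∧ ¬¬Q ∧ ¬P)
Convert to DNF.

¬(R → P) ∨ (¬¬R ∧ ¬¬Q ∧ ¬P)
= ¬(¬R ∨ P) ∨ (¬¬R ∧ ¬¬Q ∧ ¬P)   — eliminate →
= (¬¬R ∧ ¬P) ∨ (¬¬R ∧ ¬¬Q ∧ ¬P)   — De Morgan
= (R ∧ ¬P) ∨ (¬¬R ∧ ¬¬Q ∧ ¬P)   — double negation
= (R ∧ ¬P) ∨ (R ∧ ¬¬Q ∧ ¬P)   — double negation
= (R ∧ ¬P) ∨ (R ∧ Q ∧ ¬P)   — double negation
= R ∧ ¬P   — simplify

R ∧ ¬P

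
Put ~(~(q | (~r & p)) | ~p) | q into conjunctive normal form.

(q | ~r) & (q | p)

~(~(q | (~r & p)) | ~p) | q
≡ (~~(q | (~r & p)) & ~~p) | q
≡ ((q | (~r & p)) & ~~p) | q
≡ ((q | (~r & p)) & p) | q
≡ (q | ~r | q) & (q | p | q) & (p | q)
≡ (q | ~r) & (q | p)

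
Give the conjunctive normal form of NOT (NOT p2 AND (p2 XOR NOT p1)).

p2 OR p1

NOT (NOT p2 AND (p2 XOR NOT p1))
⇔ NOT (NOT p2 AND (p2 OR NOT p1) AND NOT (p2 AND NOT p1))   [expand XOR]
⇔ NOT NOT p2 OR NOT (p2 OR NOT p1) OR NOT NOT (p2 AND NOT p1)   [De Morgan]
⇔ p2 OR NOT (p2 OR NOT p1) OR NOT NOT (p2 AND NOT p1)   [double negation]
⇔ p2 OR (NOT p2 AND NOT NOT p1) OR NOT NOT (p2 AND NOT p1)   [De Morgan]
⇔ p2 OR (NOT p2 AND p1) OR NOT NOT (p2 AND NOT p1)   [double negation]
⇔ p2 OR (NOT p2 AND p1) OR (p2 AND NOT p1)   [double negation]
⇔ (p2 OR NOT p2 OR p2) AND (p2 OR NOT p2 OR NOT p1) AND (p2 OR p1 OR p2) AND (p2 OR p1 OR NOT p1)   [distribute OR over AND]
⇔ p2 OR p1   [simplify]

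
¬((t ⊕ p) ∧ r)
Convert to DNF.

¬t ∧ ¬p ∨ p ∧ t ∨ ¬r

¬((t ⊕ p) ∧ r)
≡ ¬((t ∧ ¬p ∨ ¬t ∧ p) ∧ r)   [expand ⊕]
≡ ¬(t ∧ ¬p ∨ ¬t ∧ p) ∨ ¬r   [De Morgan]
≡ ¬(t ∧ ¬p) ∧ ¬(¬t ∧ p) ∨ ¬r   [De Morgan]
≡ (¬t ∨ ¬¬p) ∧ ¬(¬t ∧ p) ∨ ¬r   [De Morgan]
≡ (¬t ∨ p) ∧ ¬(¬t ∧ p) ∨ ¬r   [double negation]
≡ (¬t ∨ p) ∧ (¬¬t ∨ ¬p) ∨ ¬r   [De Morgan]
≡ (¬t ∨ p) ∧ (t ∨ ¬p) ∨ ¬r   [double negation]
≡ ¬t ∧ t ∨ ¬t ∧ ¬p ∨ p ∧ t ∨ p ∧ ¬p ∨ ¬r   [distribute ∧ over ∨]
≡ ¬t ∧ ¬p ∨ p ∧ t ∨ ¬r   [simplify]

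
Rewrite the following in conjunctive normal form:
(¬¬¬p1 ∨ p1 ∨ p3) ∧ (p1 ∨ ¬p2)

(¬¬¬p1 ∨ p1 ∨ p3) ∧ (p1 ∨ ¬p2)
= (¬p1 ∨ p1 ∨ p3) ∧ (p1 ∨ ¬p2)   — double negation
= p1 ∨ ¬p2   — simplify

p1 ∨ ¬p2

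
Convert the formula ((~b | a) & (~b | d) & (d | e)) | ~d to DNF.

((~b | a) & (~b | d) & (d | e)) | ~d
= (~b & ~b & d) | (~b & ~b & e) | (~b & d & d) | (~b & d & e) | (a & ~b & d) | (a & ~b & e) | (a & d & d) | (a & d & e) | ~d   [distribute & over |]
= (~b & d) | (~b & e) | (a & d) | ~d   [simplify]

(~b & d) | (~b & e) | (a & d) | ~d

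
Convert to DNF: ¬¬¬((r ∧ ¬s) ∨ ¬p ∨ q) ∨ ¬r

(s ∧ p ∧ ¬q) ∨ ¬r

¬¬¬((r ∧ ¬s) ∨ ¬p ∨ q) ∨ ¬r
= ¬((r ∧ ¬s) ∨ ¬p ∨ q) ∨ ¬r   [double negation]
= (¬(r ∧ ¬s) ∧ ¬¬p ∧ ¬q) ∨ ¬r   [De Morgan]
= ((¬r ∨ ¬¬s) ∧ ¬¬p ∧ ¬q) ∨ ¬r   [De Morgan]
= ((¬r ∨ s) ∧ ¬¬p ∧ ¬q) ∨ ¬r   [double negation]
= ((¬r ∨ s) ∧ p ∧ ¬q) ∨ ¬r   [double negation]
= (¬r ∧ p ∧ ¬q) ∨ (s ∧ p ∧ ¬q) ∨ ¬r   [distribute ∧ over ∨]
= (s ∧ p ∧ ¬q) ∨ ¬r   [simplify]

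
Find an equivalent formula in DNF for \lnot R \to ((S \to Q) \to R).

R \lor (S \land \lnot Q)

\lnot R \to ((S \to Q) \to R)
≡ \lnot \lnot R \lor ((S \to Q) \to R)   (eliminate \to)
≡ \lnot \lnot R \lor \lnot (S \to Q) \lor R   (eliminate \to)
≡ \lnot \lnot R \lor \lnot (\lnot S \lor Q) \lor R   (eliminate \to)
≡ R \lor \lnot (\lnot S \lor Q) \lor R   (double negation)
≡ R \lor (\lnot \lnot S \land \lnot Q) \lor R   (De Morgan)
≡ R \lor (S \land \lnot Q) \lor R   (double negation)
≡ R \lor (S \land \lnot Q)   (simplify)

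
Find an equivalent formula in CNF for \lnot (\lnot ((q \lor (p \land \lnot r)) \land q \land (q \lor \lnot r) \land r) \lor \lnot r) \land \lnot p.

\lnot (\lnot ((q \lor (p \land \lnot r)) \land q \land (q \lor \lnot r) \land r) \lor \lnot r) \land \lnot p
≡ \lnot \lnot ((q \lor (p \land \lnot r)) \land q \land (q \lor \lnot r) \land r) \land \lnot \lnot r \land \lnot p   — De Morgan
≡ (q \lor (p \land \lnot r)) \land q \land (q \lor \lnot r) \land r \land \lnot \lnot r \land \lnot p   — double negation
≡ (q \lor (p \land \lnot r)) \land q \land (q \lor \lnot r) \land r \land r \land \lnot p   — double negation
≡ (q \lor p) \land (q \lor \lnot r) \land q \land (q \lor \lnot r) \land r \land r \land \lnot p   — distribute \lor over \land
≡ q \land r \land \lnot p   — simplify

q \land r \land \lnot p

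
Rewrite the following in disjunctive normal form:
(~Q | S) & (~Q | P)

~Q | (S & P)

(~Q | S) & (~Q | P)
≡ (~Q & ~Q) | (~Q & P) | (S & ~Q) | (S & P)   [distribute & over |]
≡ ~Q | (S & P)   [simplify]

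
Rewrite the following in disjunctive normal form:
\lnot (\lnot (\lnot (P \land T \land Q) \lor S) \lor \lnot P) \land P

(\lnot T \land P) \lor (\lnot Q \land P) \lor (S \land P)

\lnot (\lnot (\lnot (P \land T \land Q) \lor S) \lor \lnot P) \land P
= \lnot \lnot (\lnot (P \land T \land Q) \lor S) \land \lnot \lnot P \land P   [De Morgan]
= (\lnot (P \land T \land Q) \lor S) \land \lnot \lnot P \land P   [double negation]
= (\lnot P \lor \lnot T \lor \lnot Q \lor S) \land \lnot \lnot P \land P   [De Morgan]
= (\lnot P \lor \lnot T \lor \lnot Q \lor S) \land P \land P   [double negation]
= (\lnot P \land P \land P) \lor (\lnot T \land P \land P) \lor (\lnot Q \land P \land P) \lor (S \land P \land P)   [distribute \land over \lor]
= (\lnot T \land P) \lor (\lnot Q \land P) \lor (S \land P)   [simplify]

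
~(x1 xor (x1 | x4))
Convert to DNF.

~(x1 xor (x1 | x4))
≡ ~((x1 & ~(x1 | x4)) | (~x1 & (x1 | x4)))
≡ ~(x1 & ~(x1 | x4)) & ~(~x1 & (x1 | x4))
≡ (~x1 | ~~(x1 | x4)) & ~(~x1 & (x1 | x4))
≡ (~x1 | x1 | x4) & ~(~x1 & (x1 | x4))
≡ (~x1 | x1 | x4) & (~~x1 | ~(x1 | x4))
≡ (~x1 | x1 | x4) & (x1 | ~(x1 | x4))
≡ (~x1 | x1 | x4) & (x1 | (~x1 & ~x4))
≡ (~x1 & x1) | (~x1 & ~x1 & ~x4) | (x1 & x1) | (x1 & ~x1 & ~x4) | (x4 & x1) | (x4 & ~x1 & ~x4)
≡ (~x1 & ~x4) | x1

(~x1 & ~x4) | x1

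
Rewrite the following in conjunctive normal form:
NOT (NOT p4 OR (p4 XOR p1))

NOT (NOT p4 OR (p4 XOR p1))
≡ NOT (NOT p4 OR ((p4 OR p1) AND NOT (p4 AND p1)))   (expand XOR)
≡ NOT NOT p4 AND NOT ((p4 OR p1) AND NOT (p4 AND p1))   (De Morgan)
≡ p4 AND NOT ((p4 OR p1) AND NOT (p4 AND p1))   (double negation)
≡ p4 AND (NOT (p4 OR p1) OR NOT NOT (p4 AND p1))   (De Morgan)
≡ p4 AND ((NOT p4 AND NOT p1) OR NOT NOT (p4 AND p1))   (De Morgan)
≡ p4 AND ((NOT p4 AND NOT p1) OR (p4 AND p1))   (double negation)
≡ p4 AND (NOT p4 OR p4) AND (NOT p4 OR p1) AND (NOT p1 OR p4) AND (NOT p1 OR p1)   (distribute OR over AND)
≡ p4 AND (NOT p4 OR p1)   (simplify)

p4 AND (NOT p4 OR p1)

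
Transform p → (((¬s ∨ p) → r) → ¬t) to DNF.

p → (((¬s ∨ p) → r) → ¬t)
≡ ¬p ∨ (((¬s ∨ p) → r) → ¬t)   [eliminate →]
≡ ¬p ∨ ¬((¬s ∨ p) → r) ∨ ¬t   [eliminate →]
≡ ¬p ∨ ¬(¬(¬s ∨ p) ∨ r) ∨ ¬t   [eliminate →]
≡ ¬p ∨ (¬¬(¬s ∨ p) ∧ ¬r) ∨ ¬t   [De Morgan]
≡ ¬p ∨ ((¬s ∨ p) ∧ ¬r) ∨ ¬t   [double negation]
≡ ¬p ∨ (¬s ∧ ¬r) ∨ (p ∧ ¬r) ∨ ¬t   [distribute ∧ over ∨]

¬p ∨ (¬s ∧ ¬r) ∨ (p ∧ ¬r) ∨ ¬t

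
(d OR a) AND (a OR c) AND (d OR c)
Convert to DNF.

(d OR a) AND (a OR c) AND (d OR c)
≡ (d AND a AND d) OR (d AND a AND c) OR (d AND c AND d) OR (d AND c AND c) OR (a AND a AND d) OR (a AND a AND c) OR (a AND c AND d) OR (a AND c AND c)   (distribute AND over OR)
≡ (d AND a) OR (d AND c) OR (a AND c)   (simplify)

(d AND a) OR (d AND c) OR (a AND c)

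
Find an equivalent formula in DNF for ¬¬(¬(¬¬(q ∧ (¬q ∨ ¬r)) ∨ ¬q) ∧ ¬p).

¬¬(¬(¬¬(q ∧ (¬q ∨ ¬r)) ∨ ¬q) ∧ ¬p)
= ¬(¬¬(q ∧ (¬q ∨ ¬r)) ∨ ¬q) ∧ ¬p   — double negation
= ¬¬¬(q ∧ (¬q ∨ ¬r)) ∧ ¬¬q ∧ ¬p   — De Morgan
= ¬(q ∧ (¬q ∨ ¬r)) ∧ ¬¬q ∧ ¬p   — double negation
= (¬q ∨ ¬(¬q ∨ ¬r)) ∧ ¬¬q ∧ ¬p   — De Morgan
= (¬q ∨ (¬¬q ∧ ¬¬r)) ∧ ¬¬q ∧ ¬p   — De Morgan
= (¬q ∨ (q ∧ ¬¬r)) ∧ ¬¬q ∧ ¬p   — double negation
= (¬q ∨ (q ∧ r)) ∧ ¬¬q ∧ ¬p   — double negation
= (¬q ∨ (q ∧ r)) ∧ q ∧ ¬p   — double negation
= (¬q ∧ q ∧ ¬p) ∨ (q ∧ r ∧ q ∧ ¬p)   — distribute ∧ over ∨
= q ∧ r ∧ ¬p   — simplify

q ∧ r ∧ ¬p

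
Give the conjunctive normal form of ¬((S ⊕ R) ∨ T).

¬((S ⊕ R) ∨ T)
≡ ¬(((S ∨ R) ∧ ¬(S ∧ R)) ∨ T)   [expand ⊕]
≡ ¬((S ∨ R) ∧ ¬(S ∧ R)) ∧ ¬T   [De Morgan]
≡ (¬(S ∨ R) ∨ ¬¬(S ∧ R)) ∧ ¬T   [De Morgan]
≡ ((¬S ∧ ¬R) ∨ ¬¬(S ∧ R)) ∧ ¬T   [De Morgan]
≡ ((¬S ∧ ¬R) ∨ (S ∧ R)) ∧ ¬T   [double negation]
≡ (¬S ∨ S) ∧ (¬S ∨ R) ∧ (¬R ∨ S) ∧ (¬R ∨ R) ∧ ¬T   [distribute ∨ over ∧]
≡ (¬S ∨ R) ∧ (¬R ∨ S) ∧ ¬T   [simplify]

(¬S ∨ R) ∧ (¬R ∨ S) ∧ ¬T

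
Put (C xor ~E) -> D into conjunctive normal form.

(~C | ~E | D) & (E | C | D)

(C xor ~E) -> D
≡ ~(C xor ~E) | D   — eliminate ->
≡ ~((C | ~E) & ~(C & ~E)) | D   — expand xor
≡ ~(C | ~E) | ~~(C & ~E) | D   — De Morgan
≡ (~C & ~~E) | ~~(C & ~E) | D   — De Morgan
≡ (~C & E) | ~~(C & ~E) | D   — double negation
≡ (~C & E) | (C & ~E) | D   — double negation
≡ (~C | C | D) & (~C | ~E | D) & (E | C | D) & (E | ~E | D)   — distribute | over &
≡ (~C | ~E | D) & (E | C | D)   — simplify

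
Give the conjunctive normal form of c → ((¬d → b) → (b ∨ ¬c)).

c → ((¬d → b) → (b ∨ ¬c))
⇔ ¬c ∨ ((¬d → b) → (b ∨ ¬c))   [eliminate →]
⇔ ¬c ∨ ¬(¬d → b) ∨ b ∨ ¬c   [eliminate →]
⇔ ¬c ∨ ¬(¬¬d ∨ b) ∨ b ∨ ¬c   [eliminate →]
⇔ ¬c ∨ (¬¬¬d ∧ ¬b) ∨ b ∨ ¬c   [De Morgan]
⇔ ¬c ∨ (¬d ∧ ¬b) ∨ b ∨ ¬c   [double negation]
⇔ (¬c ∨ ¬d ∨ b ∨ ¬c) ∧ (¬c ∨ ¬b ∨ b ∨ ¬c)   [distribute ∨ over ∧]
⇔ ¬c ∨ ¬d ∨ b   [simplify]

¬c ∨ ¬d ∨ b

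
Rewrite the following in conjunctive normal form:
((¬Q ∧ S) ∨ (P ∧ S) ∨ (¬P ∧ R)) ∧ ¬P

((¬Q ∧ S) ∨ (P ∧ S) ∨ (¬P ∧ R)) ∧ ¬P
⇔ (¬Q ∨ P ∨ ¬P) ∧ (¬Q ∨ P ∨ R) ∧ (¬Q ∨ S ∨ ¬P) ∧ (¬Q ∨ S ∨ R) ∧ (S ∨ P ∨ ¬P) ∧ (S ∨ P ∨ R) ∧ (S ∨ S ∨ ¬P) ∧ (S ∨ S ∨ R) ∧ ¬P   [distribute ∨ over ∧]
⇔ (¬Q ∨ P ∨ R) ∧ (S ∨ R) ∧ ¬P   [simplify]

(¬Q ∨ P ∨ R) ∧ (S ∨ R) ∧ ¬P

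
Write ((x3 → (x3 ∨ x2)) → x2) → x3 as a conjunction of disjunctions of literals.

¬x2 ∨ x3

((x3 → (x3 ∨ x2)) → x2) → x3
≡ ¬((x3 → (x3 ∨ x2)) → x2) ∨ x3   — eliminate →
≡ ¬(¬(x3 → (x3 ∨ x2)) ∨ x2) ∨ x3   — eliminate →
≡ ¬(¬(¬x3 ∨ x3 ∨ x2) ∨ x2) ∨ x3   — eliminate →
≡ (¬¬(¬x3 ∨ x3 ∨ x2) ∧ ¬x2) ∨ x3   — De Morgan
≡ ((¬x3 ∨ x3 ∨ x2) ∧ ¬x2) ∨ x3   — double negation
≡ (¬x3 ∨ x3 ∨ x2 ∨ x3) ∧ (¬x2 ∨ x3)   — distribute ∨ over ∧
≡ ¬x2 ∨ x3   — simplify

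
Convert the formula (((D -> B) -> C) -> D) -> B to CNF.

(((D -> B) -> C) -> D) -> B
≡ ~(((D -> B) -> C) -> D) | B   [eliminate ->]
≡ ~(~((D -> B) -> C) | D) | B   [eliminate ->]
≡ ~(~(~(D -> B) | C) | D) | B   [eliminate ->]
≡ ~(~(~(~D | B) | C) | D) | B   [eliminate ->]
≡ (~~(~(~D | B) | C) & ~D) | B   [De Morgan]
≡ ((~(~D | B) | C) & ~D) | B   [double negation]
≡ (((~~D & ~B) | C) & ~D) | B   [De Morgan]
≡ (((D & ~B) | C) & ~D) | B   [double negation]
≡ (D | C | B) & (~B | C | B) & (~D | B)   [distribute | over &]
≡ (D | C | B) & (~D | B)   [simplify]

(D | C | B) & (~D | B)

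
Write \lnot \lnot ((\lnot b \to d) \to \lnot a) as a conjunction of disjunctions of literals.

(\lnot b \lor \lnot a) \land (\lnot d \lor \lnot a)

\lnot \lnot ((\lnot b \to d) \to \lnot a)
≡ \lnot \lnot (\lnot (\lnot b \to d) \lor \lnot a)
≡ \lnot \lnot (\lnot (\lnot \lnot b \lor d) \lor \lnot a)
≡ \lnot (\lnot \lnot b \lor d) \lor \lnot a
≡ \lnot \lnot \lnot b \land \lnot d \lor \lnot a
≡ \lnot b \land \lnot d \lor \lnot a
≡ (\lnot b \lor \lnot a) \land (\lnot d \lor \lnot a)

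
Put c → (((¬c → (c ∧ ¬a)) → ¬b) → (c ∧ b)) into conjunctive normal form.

c → (((¬c → (c ∧ ¬a)) → ¬b) → (c ∧ b))
≡ ¬c ∨ (((¬c → (c ∧ ¬a)) → ¬b) → (c ∧ b))   [eliminate →]
≡ ¬c ∨ ¬((¬c → (c ∧ ¬a)) → ¬b) ∨ (c ∧ b)   [eliminate →]
≡ ¬c ∨ ¬(¬(¬c → (c ∧ ¬a)) ∨ ¬b) ∨ (c ∧ b)   [eliminate →]
≡ ¬c ∨ ¬(¬(¬¬c ∨ (c ∧ ¬a)) ∨ ¬b) ∨ (c ∧ b)   [eliminate →]
≡ ¬c ∨ (¬¬(¬¬c ∨ (c ∧ ¬a)) ∧ ¬¬b) ∨ (c ∧ b)   [De Morgan]
≡ ¬c ∨ ((¬¬c ∨ (c ∧ ¬a)) ∧ ¬¬b) ∨ (c ∧ b)   [double negation]
≡ ¬c ∨ ((c ∨ (c ∧ ¬a)) ∧ ¬¬b) ∨ (c ∧ b)   [double negation]
≡ ¬c ∨ ((c ∨ (c ∧ ¬a)) ∧ b) ∨ (c ∧ b)   [double negation]
≡ (¬c ∨ c ∨ c ∨ c) ∧ (¬c ∨ c ∨ c ∨ b) ∧ (¬c ∨ c ∨ ¬a ∨ c) ∧ (¬c ∨ c ∨ ¬a ∨ b) ∧ (¬c ∨ b ∨ c) ∧ (¬c ∨ b ∨ b)   [distribute ∨ over ∧]
≡ ¬c ∨ b   [simplify]

¬c ∨ b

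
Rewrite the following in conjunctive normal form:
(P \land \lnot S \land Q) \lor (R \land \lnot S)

(P \lor R) \land \lnot S \land (Q \lor R)

(P \land \lnot S \land Q) \lor (R \land \lnot S)
= (P \lor R) \land (P \lor \lnot S) \land (\lnot S \lor R) \land (\lnot S \lor \lnot S) \land (Q \lor R) \land (Q \lor \lnot S)   [distribute \lor over \land]
= (P \lor R) \land \lnot S \land (Q \lor R)   [simplify]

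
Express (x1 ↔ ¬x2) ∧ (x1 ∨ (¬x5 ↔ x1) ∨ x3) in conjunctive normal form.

(¬x1 ∨ ¬x2) ∧ (x2 ∨ x1) ∧ (x1 ∨ x5 ∨ x3)

(x1 ↔ ¬x2) ∧ (x1 ∨ (¬x5 ↔ x1) ∨ x3)
⇔ (x1 → ¬x2) ∧ (¬x2 → x1) ∧ (x1 ∨ (¬x5 ↔ x1) ∨ x3)   [eliminate ↔]
⇔ (¬x1 ∨ ¬x2) ∧ (¬x2 → x1) ∧ (x1 ∨ (¬x5 ↔ x1) ∨ x3)   [eliminate →]
⇔ (¬x1 ∨ ¬x2) ∧ (¬¬x2 ∨ x1) ∧ (x1 ∨ (¬x5 ↔ x1) ∨ x3)   [eliminate →]
⇔ (¬x1 ∨ ¬x2) ∧ (¬¬x2 ∨ x1) ∧ (x1 ∨ ((¬x5 → x1) ∧ (x1 → ¬x5)) ∨ x3)   [eliminate ↔]
⇔ (¬x1 ∨ ¬x2) ∧ (¬¬x2 ∨ x1) ∧ (x1 ∨ ((¬¬x5 ∨ x1) ∧ (x1 → ¬x5)) ∨ x3)   [eliminate →]
⇔ (¬x1 ∨ ¬x2) ∧ (¬¬x2 ∨ x1) ∧ (x1 ∨ ((¬¬x5 ∨ x1) ∧ (¬x1 ∨ ¬x5)) ∨ x3)   [eliminate →]
⇔ (¬x1 ∨ ¬x2) ∧ (x2 ∨ x1) ∧ (x1 ∨ ((¬¬x5 ∨ x1) ∧ (¬x1 ∨ ¬x5)) ∨ x3)   [double negation]
⇔ (¬x1 ∨ ¬x2) ∧ (x2 ∨ x1) ∧ (x1 ∨ ((x5 ∨ x1) ∧ (¬x1 ∨ ¬x5)) ∨ x3)   [double negation]
⇔ (¬x1 ∨ ¬x2) ∧ (x2 ∨ x1) ∧ (x1 ∨ x5 ∨ x1 ∨ x3) ∧ (x1 ∨ ¬x1 ∨ ¬x5 ∨ x3)   [distribute ∨ over ∧]
⇔ (¬x1 ∨ ¬x2) ∧ (x2 ∨ x1) ∧ (x1 ∨ x5 ∨ x3)   [simplify]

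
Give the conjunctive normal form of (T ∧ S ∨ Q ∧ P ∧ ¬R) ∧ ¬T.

(T ∧ S ∨ Q ∧ P ∧ ¬R) ∧ ¬T
≡ (T ∨ Q) ∧ (T ∨ P) ∧ (T ∨ ¬R) ∧ (S ∨ Q) ∧ (S ∨ P) ∧ (S ∨ ¬R) ∧ ¬T

(T ∨ Q) ∧ (T ∨ P) ∧ (T ∨ ¬R) ∧ (S ∨ Q) ∧ (S ∨ P) ∧ (S ∨ ¬R) ∧ ¬T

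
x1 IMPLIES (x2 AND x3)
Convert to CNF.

x1 IMPLIES (x2 AND x3)
≡ NOT x1 OR (x2 AND x3)   (eliminate IMPLIES)
≡ (NOT x1 OR x2) AND (NOT x1 OR x3)   (distribute OR over AND)

(NOT x1 OR x2) AND (NOT x1 OR x3)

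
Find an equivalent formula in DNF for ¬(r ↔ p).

(r ∧ ¬p) ∨ (p ∧ ¬r)

¬(r ↔ p)
≡ ¬((r → p) ∧ (p → r))   [eliminate ↔]
≡ ¬((¬r ∨ p) ∧ (p → r))   [eliminate →]
≡ ¬((¬r ∨ p) ∧ (¬p ∨ r))   [eliminate →]
≡ ¬(¬r ∨ p) ∨ ¬(¬p ∨ r)   [De Morgan]
≡ (¬¬r ∧ ¬p) ∨ ¬(¬p ∨ r)   [De Morgan]
≡ (r ∧ ¬p) ∨ ¬(¬p ∨ r)   [double negation]
≡ (r ∧ ¬p) ∨ (¬¬p ∧ ¬r)   [De Morgan]
≡ (r ∧ ¬p) ∨ (p ∧ ¬r)   [double negation]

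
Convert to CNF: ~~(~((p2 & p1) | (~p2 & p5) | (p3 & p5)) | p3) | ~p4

~~(~((p2 & p1) | (~p2 & p5) | (p3 & p5)) | p3) | ~p4
≡ ~((p2 & p1) | (~p2 & p5) | (p3 & p5)) | p3 | ~p4   (double negation)
≡ (~(p2 & p1) & ~(~p2 & p5) & ~(p3 & p5)) | p3 | ~p4   (De Morgan)
≡ ((~p2 | ~p1) & ~(~p2 & p5) & ~(p3 & p5)) | p3 | ~p4   (De Morgan)
≡ ((~p2 | ~p1) & (~~p2 | ~p5) & ~(p3 & p5)) | p3 | ~p4   (De Morgan)
≡ ((~p2 | ~p1) & (p2 | ~p5) & ~(p3 & p5)) | p3 | ~p4   (double negation)
≡ ((~p2 | ~p1) & (p2 | ~p5) & (~p3 | ~p5)) | p3 | ~p4   (De Morgan)
≡ (~p2 | ~p1 | p3 | ~p4) & (p2 | ~p5 | p3 | ~p4) & (~p3 | ~p5 | p3 | ~p4)   (distribute | over &)
≡ (~p2 | ~p1 | p3 | ~p4) & (p2 | ~p5 | p3 | ~p4)   (simplify)

(~p2 | ~p1 | p3 | ~p4) & (p2 | ~p5 | p3 | ~p4)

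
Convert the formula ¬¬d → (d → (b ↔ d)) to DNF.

¬¬d → (d → (b ↔ d))
≡ ¬¬¬d ∨ (d → (b ↔ d))   — eliminate →
≡ ¬¬¬d ∨ ¬d ∨ (b ↔ d)   — eliminate →
≡ ¬¬¬d ∨ ¬d ∨ ((b → d) ∧ (d → b))   — eliminate ↔
≡ ¬¬¬d ∨ ¬d ∨ ((¬b ∨ d) ∧ (d → b))   — eliminate →
≡ ¬¬¬d ∨ ¬d ∨ ((¬b ∨ d) ∧ (¬d ∨ b))   — eliminate →
≡ ¬d ∨ ¬d ∨ ((¬b ∨ d) ∧ (¬d ∨ b))   — double negation
≡ ¬d ∨ ¬d ∨ (¬b ∧ ¬d) ∨ (¬b ∧ b) ∨ (d ∧ ¬d) ∨ (d ∧ b)   — distribute ∧ over ∨
≡ ¬d ∨ (d ∧ b)   — simplify

¬d ∨ (d ∧ b)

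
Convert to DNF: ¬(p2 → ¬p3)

p2 ∧ p3

¬(p2 → ¬p3)
= ¬(¬p2 ∨ ¬p3)
= ¬¬p2 ∧ ¬¬p3
= p2 ∧ ¬¬p3
= p2 ∧ p3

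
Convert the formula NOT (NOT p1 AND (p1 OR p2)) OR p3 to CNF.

NOT (NOT p1 AND (p1 OR p2)) OR p3
= NOT NOT p1 OR NOT (p1 OR p2) OR p3   — De Morgan
= p1 OR NOT (p1 OR p2) OR p3   — double negation
= p1 OR (NOT p1 AND NOT p2) OR p3   — De Morgan
= (p1 OR NOT p1 OR p3) AND (p1 OR NOT p2 OR p3)   — distribute OR over AND
= p1 OR NOT p2 OR p3   — simplify

p1 OR NOT p2 OR p3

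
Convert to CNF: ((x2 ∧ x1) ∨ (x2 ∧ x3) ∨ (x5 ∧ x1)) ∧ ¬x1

(x2 ∨ x5) ∧ (x2 ∨ x1) ∧ (x1 ∨ x3) ∧ ¬x1

((x2 ∧ x1) ∨ (x2 ∧ x3) ∨ (x5 ∧ x1)) ∧ ¬x1
≡ (x2 ∨ x2 ∨ x5) ∧ (x2 ∨ x2 ∨ x1) ∧ (x2 ∨ x3 ∨ x5) ∧ (x2 ∨ x3 ∨ x1) ∧ (x1 ∨ x2 ∨ x5) ∧ (x1 ∨ x2 ∨ x1) ∧ (x1 ∨ x3 ∨ x5) ∧ (x1 ∨ x3 ∨ x1) ∧ ¬x1   (distribute ∨ over ∧)
≡ (x2 ∨ x5) ∧ (x2 ∨ x1) ∧ (x1 ∨ x3) ∧ ¬x1   (simplify)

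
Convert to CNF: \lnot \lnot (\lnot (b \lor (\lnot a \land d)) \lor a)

\lnot \lnot (\lnot (b \lor (\lnot a \land d)) \lor a)
≡ \lnot (b \lor (\lnot a \land d)) \lor a   — double negation
≡ (\lnot b \land \lnot (\lnot a \land d)) \lor a   — De Morgan
≡ (\lnot b \land (\lnot \lnot a \lor \lnot d)) \lor a   — De Morgan
≡ (\lnot b \land (a \lor \lnot d)) \lor a   — double negation
≡ (\lnot b \lor a) \land (a \lor \lnot d \lor a)   — distribute \lor over \land
≡ (\lnot b \lor a) \land (a \lor \lnot d)   — simplify

(\lnot b \lor a) \land (a \lor \lnot d)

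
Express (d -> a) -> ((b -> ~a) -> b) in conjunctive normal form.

(d | b) & (~a | b)

(d -> a) -> ((b -> ~a) -> b)
≡ ~(d -> a) | ((b -> ~a) -> b)   [eliminate ->]
≡ ~(~d | a) | ((b -> ~a) -> b)   [eliminate ->]
≡ ~(~d | a) | ~(b -> ~a) | b   [eliminate ->]
≡ ~(~d | a) | ~(~b | ~a) | b   [eliminate ->]
≡ (~~d & ~a) | ~(~b | ~a) | b   [De Morgan]
≡ (d & ~a) | ~(~b | ~a) | b   [double negation]
≡ (d & ~a) | (~~b & ~~a) | b   [De Morgan]
≡ (d & ~a) | (b & ~~a) | b   [double negation]
≡ (d & ~a) | (b & a) | b   [double negation]
≡ (d | b | b) & (d | a | b) & (~a | b | b) & (~a | a | b)   [distribute | over &]
≡ (d | b) & (~a | b)   [simplify]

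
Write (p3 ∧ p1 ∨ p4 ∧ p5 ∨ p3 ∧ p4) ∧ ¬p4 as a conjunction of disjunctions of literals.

(p3 ∧ p1 ∨ p4 ∧ p5 ∨ p3 ∧ p4) ∧ ¬p4
≡ (p3 ∨ p4 ∨ p3) ∧ (p3 ∨ p4 ∨ p4) ∧ (p3 ∨ p5 ∨ p3) ∧ (p3 ∨ p5 ∨ p4) ∧ (p1 ∨ p4 ∨ p3) ∧ (p1 ∨ p4 ∨ p4) ∧ (p1 ∨ p5 ∨ p3) ∧ (p1 ∨ p5 ∨ p4) ∧ ¬p4   [distribute ∨ over ∧]
≡ (p3 ∨ p4) ∧ (p3 ∨ p5) ∧ (p1 ∨ p4) ∧ ¬p4   [simplify]

(p3 ∨ p4) ∧ (p3 ∨ p5) ∧ (p1 ∨ p4) ∧ ¬p4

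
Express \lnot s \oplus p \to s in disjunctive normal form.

\lnot s \oplus p \to s
≡ \lnot (\lnot s \oplus p) \lor s   [eliminate \to]
≡ \lnot (\lnot s \land \lnot p \lor \lnot \lnot s \land p) \lor s   [expand \oplus]
≡ \lnot (\lnot s \land \lnot p) \land \lnot (\lnot \lnot s \land p) \lor s   [De Morgan]
≡ (\lnot \lnot s \lor \lnot \lnot p) \land \lnot (\lnot \lnot s \land p) \lor s   [De Morgan]
≡ (s \lor \lnot \lnot p) \land \lnot (\lnot \lnot s \land p) \lor s   [double negation]
≡ (s \lor p) \land \lnot (\lnot \lnot s \land p) \lor s   [double negation]
≡ (s \lor p) \land (\lnot \lnot \lnot s \lor \lnot p) \lor s   [De Morgan]
≡ (s \lor p) \land (\lnot s \lor \lnot p) \lor s   [double negation]
≡ s \land \lnot s \lor s \land \lnot p \lor p \land \lnot s \lor p \land \lnot p \lor s   [distribute \land over \lor]
≡ p \land \lnot s \lor s   [simplify]

p \land \lnot s \lor s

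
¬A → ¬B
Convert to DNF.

A ∨ ¬B

¬A → ¬B
≡ ¬¬A ∨ ¬B   [eliminate →]
≡ A ∨ ¬B   [double negation]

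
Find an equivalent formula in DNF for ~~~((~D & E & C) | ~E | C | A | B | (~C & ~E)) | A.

(~C & E & ~A & ~B) | A

~~~((~D & E & C) | ~E | C | A | B | (~C & ~E)) | A
⇔ ~((~D & E & C) | ~E | C | A | B | (~C & ~E)) | A   [double negation]
⇔ (~(~D & E & C) & ~~E & ~C & ~A & ~B & ~(~C & ~E)) | A   [De Morgan]
⇔ ((~~D | ~E | ~C) & ~~E & ~C & ~A & ~B & ~(~C & ~E)) | A   [De Morgan]
⇔ ((D | ~E | ~C) & ~~E & ~C & ~A & ~B & ~(~C & ~E)) | A   [double negation]
⇔ ((D | ~E | ~C) & E & ~C & ~A & ~B & ~(~C & ~E)) | A   [double negation]
⇔ ((D | ~E | ~C) & E & ~C & ~A & ~B & (~~C | ~~E)) | A   [De Morgan]
⇔ ((D | ~E | ~C) & E & ~C & ~A & ~B & (C | ~~E)) | A   [double negation]
⇔ ((D | ~E | ~C) & E & ~C & ~A & ~B & (C | E)) | A   [double negation]
⇔ (D & E & ~C & ~A & ~B & C) | (D & E & ~C & ~A & ~B & E) | (~E & E & ~C & ~A & ~B & C) | (~E & E & ~C & ~A & ~B & E) | (~C & E & ~C & ~A & ~B & C) | (~C & E & ~C & ~A & ~B & E) | A   [distribute & over |]
⇔ (~C & E & ~A & ~B) | A   [simplify]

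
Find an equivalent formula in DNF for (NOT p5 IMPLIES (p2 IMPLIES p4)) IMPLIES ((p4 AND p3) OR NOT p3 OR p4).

(NOT p5 AND p2 AND NOT p4) OR NOT p3 OR p4

(NOT p5 IMPLIES (p2 IMPLIES p4)) IMPLIES ((p4 AND p3) OR NOT p3 OR p4)
⇔ NOT (NOT p5 IMPLIES (p2 IMPLIES p4)) OR (p4 AND p3) OR NOT p3 OR p4
⇔ NOT (NOT NOT p5 OR (p2 IMPLIES p4)) OR (p4 AND p3) OR NOT p3 OR p4
⇔ NOT (NOT NOT p5 OR NOT p2 OR p4) OR (p4 AND p3) OR NOT p3 OR p4
⇔ (NOT NOT NOT p5 AND NOT NOT p2 AND NOT p4) OR (p4 AND p3) OR NOT p3 OR p4
⇔ (NOT p5 AND NOT NOT p2 AND NOT p4) OR (p4 AND p3) OR NOT p3 OR p4
⇔ (NOT p5 AND p2 AND NOT p4) OR (p4 AND p3) OR NOT p3 OR p4
⇔ (NOT p5 AND p2 AND NOT p4) OR NOT p3 OR p4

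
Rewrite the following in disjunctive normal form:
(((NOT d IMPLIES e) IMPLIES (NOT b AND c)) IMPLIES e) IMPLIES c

(NOT d AND NOT e) OR c

(((NOT d IMPLIES e) IMPLIES (NOT b AND c)) IMPLIES e) IMPLIES c
⇔ NOT (((NOT d IMPLIES e) IMPLIES (NOT b AND c)) IMPLIES e) OR c   (eliminate IMPLIES)
⇔ NOT (NOT ((NOT d IMPLIES e) IMPLIES (NOT b AND c)) OR e) OR c   (eliminate IMPLIES)
⇔ NOT (NOT (NOT (NOT d IMPLIES e) OR (NOT b AND c)) OR e) OR c   (eliminate IMPLIES)
⇔ NOT (NOT (NOT (NOT NOT d OR e) OR (NOT b AND c)) OR e) OR c   (eliminate IMPLIES)
⇔ (NOT NOT (NOT (NOT NOT d OR e) OR (NOT b AND c)) AND NOT e) OR c   (De Morgan)
⇔ ((NOT (NOT NOT d OR e) OR (NOT b AND c)) AND NOT e) OR c   (double negation)
⇔ (((NOT NOT NOT d AND NOT e) OR (NOT b AND c)) AND NOT e) OR c   (De Morgan)
⇔ (((NOT d AND NOT e) OR (NOT b AND c)) AND NOT e) OR c   (double negation)
⇔ (NOT d AND NOT e AND NOT e) OR (NOT b AND c AND NOT e) OR c   (distribute AND over OR)
⇔ (NOT d AND NOT e) OR c   (simplify)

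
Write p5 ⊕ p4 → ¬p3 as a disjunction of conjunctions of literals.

p5 ⊕ p4 → ¬p3
≡ ¬(p5 ⊕ p4) ∨ ¬p3   — eliminate →
≡ ¬(p5 ∧ ¬p4 ∨ ¬p5 ∧ p4) ∨ ¬p3   — expand ⊕
≡ ¬(p5 ∧ ¬p4) ∧ ¬(¬p5 ∧ p4) ∨ ¬p3   — De Morgan
≡ (¬p5 ∨ ¬¬p4) ∧ ¬(¬p5 ∧ p4) ∨ ¬p3   — De Morgan
≡ (¬p5 ∨ p4) ∧ ¬(¬p5 ∧ p4) ∨ ¬p3   — double negation
≡ (¬p5 ∨ p4) ∧ (¬¬p5 ∨ ¬p4) ∨ ¬p3   — De Morgan
≡ (¬p5 ∨ p4) ∧ (p5 ∨ ¬p4) ∨ ¬p3   — double negation
≡ ¬p5 ∧ p5 ∨ ¬p5 ∧ ¬p4 ∨ p4 ∧ p5 ∨ p4 ∧ ¬p4 ∨ ¬p3   — distribute ∧ over ∨
≡ ¬p5 ∧ ¬p4 ∨ p4 ∧ p5 ∨ ¬p3   — simplify

¬p5 ∧ ¬p4 ∨ p4 ∧ p5 ∨ ¬p3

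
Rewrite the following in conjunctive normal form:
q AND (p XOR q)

q AND (NOT p OR NOT q)

q AND (p XOR q)
≡ q AND (p OR q) AND NOT (p AND q)   — expand XOR
≡ q AND (p OR q) AND (NOT p OR NOT q)   — De Morgan
≡ q AND (NOT p OR NOT q)   — simplify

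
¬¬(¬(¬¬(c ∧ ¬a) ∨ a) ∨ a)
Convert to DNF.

¬¬(¬(¬¬(c ∧ ¬a) ∨ a) ∨ a)
≡ ¬(¬¬(c ∧ ¬a) ∨ a) ∨ a   [double negation]
≡ (¬¬¬(c ∧ ¬a) ∧ ¬a) ∨ a   [De Morgan]
≡ (¬(c ∧ ¬a) ∧ ¬a) ∨ a   [double negation]
≡ ((¬c ∨ ¬¬a) ∧ ¬a) ∨ a   [De Morgan]
≡ ((¬c ∨ a) ∧ ¬a) ∨ a   [double negation]
≡ (¬c ∧ ¬a) ∨ (a ∧ ¬a) ∨ a   [distribute ∧ over ∨]
≡ (¬c ∧ ¬a) ∨ a   [simplify]

(¬c ∧ ¬a) ∨ a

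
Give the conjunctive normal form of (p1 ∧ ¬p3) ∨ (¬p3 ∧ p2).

(p1 ∧ ¬p3) ∨ (¬p3 ∧ p2)
≡ (p1 ∨ ¬p3) ∧ (p1 ∨ p2) ∧ (¬p3 ∨ ¬p3) ∧ (¬p3 ∨ p2)   — distribute ∨ over ∧
≡ (p1 ∨ p2) ∧ ¬p3   — simplify

(p1 ∨ p2) ∧ ¬p3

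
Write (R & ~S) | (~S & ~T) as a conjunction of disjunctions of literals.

(R | ~T) & ~S

(R & ~S) | (~S & ~T)
⇔ (R | ~S) & (R | ~T) & (~S | ~S) & (~S | ~T)   [distribute | over &]
⇔ (R | ~T) & ~S   [simplify]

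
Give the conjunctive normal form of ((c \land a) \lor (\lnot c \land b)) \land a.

((c \land a) \lor (\lnot c \land b)) \land a
⇔ (c \lor \lnot c) \land (c \lor b) \land (a \lor \lnot c) \land (a \lor b) \land a   (distribute \lor over \land)
⇔ (c \lor b) \land a   (simplify)

(c \lor b) \land a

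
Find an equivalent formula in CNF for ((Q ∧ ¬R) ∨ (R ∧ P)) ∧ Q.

(¬R ∨ P) ∧ Q

((Q ∧ ¬R) ∨ (R ∧ P)) ∧ Q
= (Q ∨ R) ∧ (Q ∨ P) ∧ (¬R ∨ R) ∧ (¬R ∨ P) ∧ Q   — distribute ∨ over ∧
= (¬R ∨ P) ∧ Q   — simplify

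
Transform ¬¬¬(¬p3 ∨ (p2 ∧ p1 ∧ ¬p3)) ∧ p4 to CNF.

p3 ∧ p4

¬¬¬(¬p3 ∨ (p2 ∧ p1 ∧ ¬p3)) ∧ p4
⇔ ¬(¬p3 ∨ (p2 ∧ p1 ∧ ¬p3)) ∧ p4   — double negation
⇔ ¬¬p3 ∧ ¬(p2 ∧ p1 ∧ ¬p3) ∧ p4   — De Morgan
⇔ p3 ∧ ¬(p2 ∧ p1 ∧ ¬p3) ∧ p4   — double negation
⇔ p3 ∧ (¬p2 ∨ ¬p1 ∨ ¬¬p3) ∧ p4   — De Morgan
⇔ p3 ∧ (¬p2 ∨ ¬p1 ∨ p3) ∧ p4   — double negation
⇔ p3 ∧ p4   — simplify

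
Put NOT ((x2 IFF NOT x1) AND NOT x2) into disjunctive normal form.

(NOT x1 AND NOT x2) OR x2

NOT ((x2 IFF NOT x1) AND NOT x2)
⇔ NOT ((x2 IMPLIES NOT x1) AND (NOT x1 IMPLIES x2) AND NOT x2)   [eliminate IFF]
⇔ NOT ((NOT x2 OR NOT x1) AND (NOT x1 IMPLIES x2) AND NOT x2)   [eliminate IMPLIES]
⇔ NOT ((NOT x2 OR NOT x1) AND (NOT NOT x1 OR x2) AND NOT x2)   [eliminate IMPLIES]
⇔ NOT (NOT x2 OR NOT x1) OR NOT (NOT NOT x1 OR x2) OR NOT NOT x2   [De Morgan]
⇔ (NOT NOT x2 AND NOT NOT x1) OR NOT (NOT NOT x1 OR x2) OR NOT NOT x2   [De Morgan]
⇔ (x2 AND NOT NOT x1) OR NOT (NOT NOT x1 OR x2) OR NOT NOT x2   [double negation]
⇔ (x2 AND x1) OR NOT (NOT NOT x1 OR x2) OR NOT NOT x2   [double negation]
⇔ (x2 AND x1) OR (NOT NOT NOT x1 AND NOT x2) OR NOT NOT x2   [De Morgan]
⇔ (x2 AND x1) OR (NOT x1 AND NOT x2) OR NOT NOT x2   [double negation]
⇔ (x2 AND x1) OR (NOT x1 AND NOT x2) OR x2   [double negation]
⇔ (NOT x1 AND NOT x2) OR x2   [simplify]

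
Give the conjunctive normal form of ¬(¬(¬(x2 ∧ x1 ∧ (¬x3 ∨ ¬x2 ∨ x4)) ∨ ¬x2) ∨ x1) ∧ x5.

¬x1 ∧ x5

¬(¬(¬(x2 ∧ x1 ∧ (¬x3 ∨ ¬x2 ∨ x4)) ∨ ¬x2) ∨ x1) ∧ x5
= ¬¬(¬(x2 ∧ x1 ∧ (¬x3 ∨ ¬x2 ∨ x4)) ∨ ¬x2) ∧ ¬x1 ∧ x5   [De Morgan]
= (¬(x2 ∧ x1 ∧ (¬x3 ∨ ¬x2 ∨ x4)) ∨ ¬x2) ∧ ¬x1 ∧ x5   [double negation]
= (¬x2 ∨ ¬x1 ∨ ¬(¬x3 ∨ ¬x2 ∨ x4) ∨ ¬x2) ∧ ¬x1 ∧ x5   [De Morgan]
= (¬x2 ∨ ¬x1 ∨ (¬¬x3 ∧ ¬¬x2 ∧ ¬x4) ∨ ¬x2) ∧ ¬x1 ∧ x5   [De Morgan]
= (¬x2 ∨ ¬x1 ∨ (x3 ∧ ¬¬x2 ∧ ¬x4) ∨ ¬x2) ∧ ¬x1 ∧ x5   [double negation]
= (¬x2 ∨ ¬x1 ∨ (x3 ∧ x2 ∧ ¬x4) ∨ ¬x2) ∧ ¬x1 ∧ x5   [double negation]
= (¬x2 ∨ ¬x1 ∨ x3 ∨ ¬x2) ∧ (¬x2 ∨ ¬x1 ∨ x2 ∨ ¬x2) ∧ (¬x2 ∨ ¬x1 ∨ ¬x4 ∨ ¬x2) ∧ ¬x1 ∧ x5   [distribute ∨ over ∧]
= ¬x1 ∧ x5   [simplify]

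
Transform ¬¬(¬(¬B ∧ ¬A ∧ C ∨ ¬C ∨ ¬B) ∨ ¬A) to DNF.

¬¬(¬(¬B ∧ ¬A ∧ C ∨ ¬C ∨ ¬B) ∨ ¬A)
= ¬(¬B ∧ ¬A ∧ C ∨ ¬C ∨ ¬B) ∨ ¬A   (double negation)
= ¬(¬B ∧ ¬A ∧ C) ∧ ¬¬C ∧ ¬¬B ∨ ¬A   (De Morgan)
= (¬¬B ∨ ¬¬A ∨ ¬C) ∧ ¬¬C ∧ ¬¬B ∨ ¬A   (De Morgan)
= (B ∨ ¬¬A ∨ ¬C) ∧ ¬¬C ∧ ¬¬B ∨ ¬A   (double negation)
= (B ∨ A ∨ ¬C) ∧ ¬¬C ∧ ¬¬B ∨ ¬A   (double negation)
= (B ∨ A ∨ ¬C) ∧ C ∧ ¬¬B ∨ ¬A   (double negation)
= (B ∨ A ∨ ¬C) ∧ C ∧ B ∨ ¬A   (double negation)
= B ∧ C ∧ B ∨ A ∧ C ∧ B ∨ ¬C ∧ C ∧ B ∨ ¬A   (distribute ∧ over ∨)
= B ∧ C ∨ ¬A   (simplify)

B ∧ C ∨ ¬A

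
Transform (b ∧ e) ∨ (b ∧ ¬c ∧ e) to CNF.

b ∧ e

(b ∧ e) ∨ (b ∧ ¬c ∧ e)
⇔ (b ∨ b) ∧ (b ∨ ¬c) ∧ (b ∨ e) ∧ (e ∨ b) ∧ (e ∨ ¬c) ∧ (e ∨ e)   [distribute ∨ over ∧]
⇔ b ∧ e   [simplify]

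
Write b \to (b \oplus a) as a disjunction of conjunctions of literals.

b \to (b \oplus a)
≡ \lnot b \lor (b \oplus a)   (eliminate \to)
≡ \lnot b \lor (b \land \lnot a) \lor (\lnot b \land a)   (expand \oplus)
≡ \lnot b \lor (b \land \lnot a)   (simplify)

\lnot b \lor (b \land \lnot a)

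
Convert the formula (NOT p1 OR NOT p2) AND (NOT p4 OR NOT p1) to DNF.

NOT p1 OR (NOT p2 AND NOT p4)

(NOT p1 OR NOT p2) AND (NOT p4 OR NOT p1)
⇔ (NOT p1 AND NOT p4) OR (NOT p1 AND NOT p1) OR (NOT p2 AND NOT p4) OR (NOT p2 AND NOT p1)   [distribute AND over OR]
⇔ NOT p1 OR (NOT p2 AND NOT p4)   [simplify]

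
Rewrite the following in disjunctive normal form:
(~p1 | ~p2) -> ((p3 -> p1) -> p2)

(p3 & ~p1) | p2

(~p1 | ~p2) -> ((p3 -> p1) -> p2)
= ~(~p1 | ~p2) | ((p3 -> p1) -> p2)   [eliminate ->]
= ~(~p1 | ~p2) | ~(p3 -> p1) | p2   [eliminate ->]
= ~(~p1 | ~p2) | ~(~p3 | p1) | p2   [eliminate ->]
= (~~p1 & ~~p2) | ~(~p3 | p1) | p2   [De Morgan]
= (p1 & ~~p2) | ~(~p3 | p1) | p2   [double negation]
= (p1 & p2) | ~(~p3 | p1) | p2   [double negation]
= (p1 & p2) | (~~p3 & ~p1) | p2   [De Morgan]
= (p1 & p2) | (p3 & ~p1) | p2   [double negation]
= (p3 & ~p1) | p2   [simplify]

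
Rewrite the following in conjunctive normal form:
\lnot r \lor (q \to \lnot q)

\lnot r \lor \lnot q

\lnot r \lor (q \to \lnot q)
= \lnot r \lor \lnot q \lor \lnot q   (eliminate \to)
= \lnot r \lor \lnot q   (simplify)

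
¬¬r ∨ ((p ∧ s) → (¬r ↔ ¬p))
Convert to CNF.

¬¬r ∨ ((p ∧ s) → (¬r ↔ ¬p))
≡ ¬¬r ∨ ¬(p ∧ s) ∨ (¬r ↔ ¬p)   [eliminate →]
≡ ¬¬r ∨ ¬(p ∧ s) ∨ ((¬r → ¬p) ∧ (¬p → ¬r))   [eliminate ↔]
≡ ¬¬r ∨ ¬(p ∧ s) ∨ ((¬¬r ∨ ¬p) ∧ (¬p → ¬r))   [eliminate →]
≡ ¬¬r ∨ ¬(p ∧ s) ∨ ((¬¬r ∨ ¬p) ∧ (¬¬p ∨ ¬r))   [eliminate →]
≡ r ∨ ¬(p ∧ s) ∨ ((¬¬r ∨ ¬p) ∧ (¬¬p ∨ ¬r))   [double negation]
≡ r ∨ ¬p ∨ ¬s ∨ ((¬¬r ∨ ¬p) ∧ (¬¬p ∨ ¬r))   [De Morgan]
≡ r ∨ ¬p ∨ ¬s ∨ ((r ∨ ¬p) ∧ (¬¬p ∨ ¬r))   [double negation]
≡ r ∨ ¬p ∨ ¬s ∨ ((r ∨ ¬p) ∧ (p ∨ ¬r))   [double negation]
≡ (r ∨ ¬p ∨ ¬s ∨ r ∨ ¬p) ∧ (r ∨ ¬p ∨ ¬s ∨ p ∨ ¬r)   [distribute ∨ over ∧]
≡ r ∨ ¬p ∨ ¬s   [simplify]

r ∨ ¬p ∨ ¬s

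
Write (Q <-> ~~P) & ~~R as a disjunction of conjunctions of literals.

(Q <-> ~~P) & ~~R
≡ (Q -> ~~P) & (~~P -> Q) & ~~R   — eliminate <->
≡ (~Q | ~~P) & (~~P -> Q) & ~~R   — eliminate ->
≡ (~Q | ~~P) & (~~~P | Q) & ~~R   — eliminate ->
≡ (~Q | P) & (~~~P | Q) & ~~R   — double negation
≡ (~Q | P) & (~P | Q) & ~~R   — double negation
≡ (~Q | P) & (~P | Q) & R   — double negation
≡ (~Q & ~P & R) | (~Q & Q & R) | (P & ~P & R) | (P & Q & R)   — distribute & over |
≡ (~Q & ~P & R) | (P & Q & R)   — simplify

(~Q & ~P & R) | (P & Q & R)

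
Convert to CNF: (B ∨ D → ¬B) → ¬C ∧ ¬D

(B ∨ D → ¬B) → ¬C ∧ ¬D
= ¬(B ∨ D → ¬B) ∨ ¬C ∧ ¬D   [eliminate →]
= ¬(¬(B ∨ D) ∨ ¬B) ∨ ¬C ∧ ¬D   [eliminate →]
= ¬¬(B ∨ D) ∧ ¬¬B ∨ ¬C ∧ ¬D   [De Morgan]
= (B ∨ D) ∧ ¬¬B ∨ ¬C ∧ ¬D   [double negation]
= (B ∨ D) ∧ B ∨ ¬C ∧ ¬D   [double negation]
= (B ∨ D ∨ ¬C) ∧ (B ∨ D ∨ ¬D) ∧ (B ∨ ¬C) ∧ (B ∨ ¬D)   [distribute ∨ over ∧]
= (B ∨ ¬C) ∧ (B ∨ ¬D)   [simplify]

(B ∨ ¬C) ∧ (B ∨ ¬D)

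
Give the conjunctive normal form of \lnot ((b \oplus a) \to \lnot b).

(\lnot b \lor \lnot a) \land b

\lnot ((b \oplus a) \to \lnot b)
≡ \lnot (\lnot (b \oplus a) \lor \lnot b)   — eliminate \to
≡ \lnot (\lnot ((b \lor a) \land \lnot (b \land a)) \lor \lnot b)   — expand \oplus
≡ \lnot \lnot ((b \lor a) \land \lnot (b \land a)) \land \lnot \lnot b   — De Morgan
≡ (b \lor a) \land \lnot (b \land a) \land \lnot \lnot b   — double negation
≡ (b \lor a) \land (\lnot b \lor \lnot a) \land \lnot \lnot b   — De Morgan
≡ (b \lor a) \land (\lnot b \lor \lnot a) \land b   — double negation
≡ (\lnot b \lor \lnot a) \land b   — simplify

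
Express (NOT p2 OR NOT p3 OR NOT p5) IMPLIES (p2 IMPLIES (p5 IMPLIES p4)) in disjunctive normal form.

(p2 AND p3 AND p5) OR NOT p2 OR NOT p5 OR p4

(NOT p2 OR NOT p3 OR NOT p5) IMPLIES (p2 IMPLIES (p5 IMPLIES p4))
≡ NOT (NOT p2 OR NOT p3 OR NOT p5) OR (p2 IMPLIES (p5 IMPLIES p4))
≡ NOT (NOT p2 OR NOT p3 OR NOT p5) OR NOT p2 OR (p5 IMPLIES p4)
≡ NOT (NOT p2 OR NOT p3 OR NOT p5) OR NOT p2 OR NOT p5 OR p4
≡ (NOT NOT p2 AND NOT NOT p3 AND NOT NOT p5) OR NOT p2 OR NOT p5 OR p4
≡ (p2 AND NOT NOT p3 AND NOT NOT p5) OR NOT p2 OR NOT p5 OR p4
≡ (p2 AND p3 AND NOT NOT p5) OR NOT p2 OR NOT p5 OR p4
≡ (p2 AND p3 AND p5) OR NOT p2 OR NOT p5 OR p4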